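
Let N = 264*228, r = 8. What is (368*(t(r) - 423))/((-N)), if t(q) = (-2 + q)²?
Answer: 989/418 ≈ 2.3660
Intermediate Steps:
N = 60192
(368*(t(r) - 423))/((-N)) = (368*((-2 + 8)² - 423))/((-1*60192)) = (368*(6² - 423))/(-60192) = (368*(36 - 423))*(-1/60192) = (368*(-387))*(-1/60192) = -142416*(-1/60192) = 989/418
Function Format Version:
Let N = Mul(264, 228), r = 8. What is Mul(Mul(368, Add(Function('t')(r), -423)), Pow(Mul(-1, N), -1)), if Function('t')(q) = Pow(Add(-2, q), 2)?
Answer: Rational(989, 418) ≈ 2.3660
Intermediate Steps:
N = 60192
Mul(Mul(368, Add(Function('t')(r), -423)), Pow(Mul(-1, N), -1)) = Mul(Mul(368, Add(Pow(Add(-2, 8), 2), -423)), Pow(Mul(-1, 60192), -1)) = Mul(Mul(368, Add(Pow(6, 2), -423)), Pow(-60192, -1)) = Mul(Mul(368, Add(36, -423)), Rational(-1, 60192)) = Mul(Mul(368, -387), Rational(-1, 60192)) = Mul(-142416, Rational(-1, 60192)) = Rational(989, 418)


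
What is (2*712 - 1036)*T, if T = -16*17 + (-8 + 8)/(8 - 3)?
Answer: -105536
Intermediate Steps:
T = -272 (T = -272 + 0/5 = -272 + 0*(⅕) = -272 + 0 = -272)
(2*712 - 1036)*T = (2*712 - 1036)*(-272) = (1424 - 1036)*(-272) = 388*(-272) = -105536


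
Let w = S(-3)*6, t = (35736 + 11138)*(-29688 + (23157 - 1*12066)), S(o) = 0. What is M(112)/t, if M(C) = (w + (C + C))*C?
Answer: -12544/435857889 ≈ -2.8780e-5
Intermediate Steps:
t = -871715778 (t = 46874*(-29688 + (23157 - 12066)) = 46874*(-29688 + 11091) = 46874*(-18597) = -871715778)
w = 0 (w = 0*6 = 0)
M(C) = 2*C**2 (M(C) = (0 + (C + C))*C = (0 + 2*C)*C = (2*C)*C = 2*C**2)
M(112)/t = (2*112**2)/(-871715778) = (2*12544)*(-1/871715778) = 25088*(-1/871715778) = -12544/435857889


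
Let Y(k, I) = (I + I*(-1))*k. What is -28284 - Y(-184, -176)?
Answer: -28284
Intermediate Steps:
Y(k, I) = 0 (Y(k, I) = (I - I)*k = 0*k = 0)
-28284 - Y(-184, -176) = -28284 - 1*0 = -28284 + 0 = -28284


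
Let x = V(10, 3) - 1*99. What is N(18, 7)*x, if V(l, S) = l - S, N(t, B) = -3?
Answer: 276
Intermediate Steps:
x = -92 (x = (10 - 1*3) - 1*99 = (10 - 3) - 99 = 7 - 99 = -92)
N(18, 7)*x = -3*(-92) = 276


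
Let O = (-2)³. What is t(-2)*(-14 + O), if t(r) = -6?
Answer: 132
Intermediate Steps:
O = -8
t(-2)*(-14 + O) = -6*(-14 - 8) = -6*(-22) = 132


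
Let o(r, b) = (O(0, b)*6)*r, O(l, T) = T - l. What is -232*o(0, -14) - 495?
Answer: -495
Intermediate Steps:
o(r, b) = 6*b*r (o(r, b) = ((b - 1*0)*6)*r = ((b + 0)*6)*r = (b*6)*r = (6*b)*r = 6*b*r)
-232*o(0, -14) - 495 = -1392*(-14)*0 - 495 = -232*0 - 495 = 0 - 495 = -495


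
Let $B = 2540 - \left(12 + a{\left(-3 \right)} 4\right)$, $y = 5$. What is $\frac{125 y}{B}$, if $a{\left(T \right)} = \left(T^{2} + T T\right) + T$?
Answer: $\frac{625}{2468} \approx 0.25324$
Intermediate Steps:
$a{\left(T \right)} = T + 2 T^{2}$ ($a{\left(T \right)} = \left(T^{2} + T^{2}\right) + T = 2 T^{2} + T = T + 2 T^{2}$)
$B = 2468$ ($B = 2540 - \left(12 + - 3 \left(1 + 2 \left(-3\right)\right) 4\right) = 2540 - \left(12 + - 3 \left(1 - 6\right) 4\right) = 2540 - \left(12 + \left(-3\right) \left(-5\right) 4\right) = 2540 - \left(12 + 15 \cdot 4\right) = 2540 - \left(12 + 60\right) = 2540 - 72 = 2468$)
$\frac{125 y}{B} = \frac{125 \cdot 5}{2468} = 625 \cdot \frac{1}{2468} = \frac{625}{2468}$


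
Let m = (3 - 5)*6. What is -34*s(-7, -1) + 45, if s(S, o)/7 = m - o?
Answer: 2663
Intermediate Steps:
m = -12 (m = -2*6 = -12)
s(S, o) = -84 - 7*o (s(S, o) = 7*(-12 - o) = -84 - 7*o)
-34*s(-7, -1) + 45 = -34*(-84 - 7*(-1)) + 45 = -34*(-84 + 7) + 45 = -34*(-77) + 45 = 2618 + 45 = 2663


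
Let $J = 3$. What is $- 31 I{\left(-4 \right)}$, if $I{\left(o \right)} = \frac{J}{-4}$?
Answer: $\frac{93}{4} \approx 23.25$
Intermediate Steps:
$I{\left(o \right)} = - \frac{3}{4}$ ($I{\left(o \right)} = \frac{3}{-4} = 3 \left(- \frac{1}{4}\right) = - \frac{3}{4}$)
$- 31 I{\left(-4 \right)} = \left(-31\right) \left(- \frac{3}{4}\right) = \frac{93}{4}$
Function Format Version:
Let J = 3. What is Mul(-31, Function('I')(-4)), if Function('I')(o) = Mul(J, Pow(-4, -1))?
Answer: Rational(93, 4) ≈ 23.250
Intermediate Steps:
Function('I')(o) = Rational(-3, 4) (Function('I')(o) = Mul(3, Pow(-4, -1)) = Mul(3, Rational(-1, 4)) = Rational(-3, 4))
Mul(-31, Function('I')(-4)) = Mul(-31, Rational(-3, 4)) = Rational(93, 4)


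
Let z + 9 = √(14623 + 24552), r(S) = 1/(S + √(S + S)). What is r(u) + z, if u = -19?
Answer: -190/21 + 5*√1567 - I*√38/399 ≈ 188.88 - 0.01545*I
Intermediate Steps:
r(S) = 1/(S + √2*√S) (r(S) = 1/(S + √(2*S)) = 1/(S + √2*√S))
z = -9 + 5*√1567 (z = -9 + √(14623 + 24552) = -9 + √39175 = -9 + 5*√1567 ≈ 188.93)
r(u) + z = 1/(-19 + √2*√(-19)) + (-9 + 5*√1567) = 1/(-19 + √2*(I*√19)) + (-9 + 5*√1567) = 1/(-19 + I*√38) + (-9 + 5*√1567) = -9 + 1/(-19 + I*√38) + 5*√1567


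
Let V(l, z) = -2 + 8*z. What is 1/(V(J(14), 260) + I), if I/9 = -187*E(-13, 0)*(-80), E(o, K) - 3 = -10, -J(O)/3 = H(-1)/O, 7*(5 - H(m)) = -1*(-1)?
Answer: -1/940402 ≈ -1.0634e-6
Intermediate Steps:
H(m) = 34/7 (H(m) = 5 - (-1)*(-1)/7 = 5 - 1/7*1 = 5 - 1/7 = 34/7)
J(O) = -102/(7*O)
E(o, K) = -7 (E(o, K) = 3 - 10 = -7)
I = -942480 (I = 9*(-187*(-7)*(-80)) = 9*(1309*(-80)) = 9*(-104720) = -942480)
1/(V(J(14), 260) + I) = 1/((-2 + 8*260) - 942480) = 1/((-2 + 2080) - 942480) = 1/(2078 - 942480) = 1/(-940402) = -1/940402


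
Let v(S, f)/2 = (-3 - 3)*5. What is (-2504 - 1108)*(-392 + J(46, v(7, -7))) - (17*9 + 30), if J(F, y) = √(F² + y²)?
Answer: 1415721 - 7224*√1429 ≈ 1.1426e+6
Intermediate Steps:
v(S, f) = -60 (v(S, f) = 2*((-3 - 3)*5) = 2*(-6*5) = 2*(-30) = -60)
(-2504 - 1108)*(-392 + J(46, v(7, -7))) - (17*9 + 30) = (-2504 - 1108)*(-392 + √(46² + (-60)²)) - (17*9 + 30) = -3612*(-392 + √(2116 + 3600)) - (153 + 30) = -3612*(-392 + √5716) - 1*183 = -3612*(-392 + 2*√1429) - 183 = (1415904 - 7224*√1429) - 183 = 1415721 - 7224*√1429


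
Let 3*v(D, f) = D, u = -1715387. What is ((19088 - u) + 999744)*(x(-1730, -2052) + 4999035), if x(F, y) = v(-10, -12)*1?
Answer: 41005342093805/3 ≈ 1.3668e+13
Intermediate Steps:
v(D, f) = D/3
x(F, y) = -10/3 (x(F, y) = ((⅓)*(-10))*1 = -10/3*1 = -10/3)
((19088 - u) + 999744)*(x(-1730, -2052) + 4999035) = ((19088 - 1*(-1715387)) + 999744)*(-10/3 + 4999035) = ((19088 + 1715387) + 999744)*(14997095/3) = (1734475 + 999744)*(14997095/3) = 2734219*(14997095/3) = 41005342093805/3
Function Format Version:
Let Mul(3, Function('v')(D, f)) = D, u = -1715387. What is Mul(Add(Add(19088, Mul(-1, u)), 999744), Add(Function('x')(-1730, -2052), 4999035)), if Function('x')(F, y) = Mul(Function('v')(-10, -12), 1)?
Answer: Rational(41005342093805, 3) ≈ 1.3668e+13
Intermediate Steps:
Function('v')(D, f) = Mul(Rational(1, 3), D)
Function('x')(F, y) = Rational(-10, 3) (Function('x')(F, y) = Mul(Mul(Rational(1, 3), -10), 1) = Mul(Rational(-10, 3), 1) = Rational(-10, 3))
Mul(Add(Add(19088, Mul(-1, u)), 999744), Add(Function('x')(-1730, -2052), 4999035)) = Mul(Add(Add(19088, Mul(-1, -1715387)), 999744), Add(Rational(-10, 3), 4999035)) = Mul(Add(Add(19088, 1715387), 999744), Rational(14997095, 3)) = Mul(Add(1734475, 999744), Rational(14997095, 3)) = Mul(2734219, Rational(14997095, 3)) = Rational(41005342093805, 3)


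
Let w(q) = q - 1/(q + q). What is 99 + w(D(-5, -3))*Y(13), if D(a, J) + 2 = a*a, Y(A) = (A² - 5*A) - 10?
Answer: 51956/23 ≈ 2259.0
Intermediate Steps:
Y(A) = -10 + A² - 5*A
D(a, J) = -2 + a² (D(a, J) = -2 + a*a = -2 + a²)
w(q) = q - 1/(2*q)
99 + w(D(-5, -3))*Y(13) = 99 + ((-2 + (-5)²) - 1/(2*(-2 + (-5)²)))*(-10 + 13² - 5*13) = 99 + ((-2 + 25) - 1/(2*(-2 + 25)))*(-10 + 169 - 65) = 99 + (23 - ½/23)*94 = 99 + (23 - ½*1/23)*94 = 99 + (23 - 1/46)*94 = 99 + (1057/46)*94 = 99 + 49679/23 = 51956/23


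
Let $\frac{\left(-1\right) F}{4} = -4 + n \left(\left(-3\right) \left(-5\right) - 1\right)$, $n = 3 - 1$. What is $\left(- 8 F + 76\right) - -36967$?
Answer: $37811$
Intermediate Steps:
$n = 2$ ($n = 3 - 1 = 2$)
$F = -96$ ($F = - 4 \left(-4 + 2 \left(\left(-3\right) \left(-5\right) - 1\right)\right) = - 4 \left(-4 + 2 \left(15 - 1\right)\right) = - 4 \left(-4 + 2 \cdot 14\right) = - 4 \left(-4 + 28\right) = \left(-4\right) 24 = -96$)
$\left(- 8 F + 76\right) - -36967 = \left(\left(-8\right) \left(-96\right) + 76\right) - -36967 = \left(768 + 76\right) + 36967 = 844 + 36967 = 37811$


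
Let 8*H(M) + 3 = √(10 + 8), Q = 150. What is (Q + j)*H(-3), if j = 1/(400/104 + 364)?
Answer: -717313/12752 + 717313*√2/12752 ≈ 23.300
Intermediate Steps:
H(M) = -3/8 + 3*√2/8 (H(M) = -3/8 + √(10 + 8)/8 = -3/8 + √18/8 = -3/8 + (3*√2)/8 = -3/8 + 3*√2/8)
j = 13/4782 (j = 1/(400*(1/104) + 364) = 1/(50/13 + 364) = 1/(4782/13) = 13/4782 ≈ 0.0027185)
(Q + j)*H(-3) = (150 + 13/4782)*(-3/8 + 3*√2/8) = 717313*(-3/8 + 3*√2/8)/4782 = -717313/12752 + 717313*√2/12752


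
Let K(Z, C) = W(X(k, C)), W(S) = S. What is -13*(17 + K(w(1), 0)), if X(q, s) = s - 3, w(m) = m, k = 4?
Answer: -182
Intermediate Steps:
X(q, s) = -3 + s
K(Z, C) = -3 + C
-13*(17 + K(w(1), 0)) = -13*(17 + (-3 + 0)) = -13*(17 - 3) = -13*14 = -182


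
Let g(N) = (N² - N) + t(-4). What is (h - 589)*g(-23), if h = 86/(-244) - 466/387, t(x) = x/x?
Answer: -15419044067/47214 ≈ -3.2658e+5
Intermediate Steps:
t(x) = 1
h = -73493/47214 (h = 86*(-1/244) - 466*1/387 = -43/122 - 466/387 = -73493/47214 ≈ -1.5566)
g(N) = 1 + N² - N (g(N) = (N² - N) + 1 = 1 + N² - N)
(h - 589)*g(-23) = (-73493/47214 - 589)*(1 + (-23)² - 1*(-23)) = -27882539*(1 + 529 + 23)/47214 = -27882539/47214*553 = -15419044067/47214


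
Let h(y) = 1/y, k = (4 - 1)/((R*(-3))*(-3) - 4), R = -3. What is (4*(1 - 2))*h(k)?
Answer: 124/3 ≈ 41.333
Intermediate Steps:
k = -3/31 (k = (4 - 1)/(-3*(-3)*(-3) - 4) = 3/(9*(-3) - 4) = 3/(-27 - 4) = 3/(-31) = 3*(-1/31) = -3/31 ≈ -0.096774)
h(y) = 1/y
(4*(1 - 2))*h(k) = (4*(1 - 2))/(-3/31) = (4*(-1))*(-31/3) = -4*(-31/3) = 124/3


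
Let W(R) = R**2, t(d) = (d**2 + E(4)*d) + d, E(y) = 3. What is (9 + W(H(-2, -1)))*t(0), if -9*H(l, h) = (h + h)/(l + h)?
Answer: 0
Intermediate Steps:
H(l, h) = -2*h/(9*(h + l)) (H(l, h) = -(h + h)/(9*(l + h)) = -2*h/(9*(h + l)))
t(d) = d**2 + 4*d (t(d) = (d**2 + 3*d) + d = d**2 + 4*d)
(9 + W(H(-2, -1)))*t(0) = (9 + (-2*(-1)/(9*(-1) + 9*(-2)))**2)*(0*(4 + 0)) = (9 + (-2*(-1)/(-9 - 18))**2)*(0*4) = (9 + (-2*(-1)/(-27))**2)*0 = (9 + (-2*(-1)*(-1/27))**2)*0 = (9 + (-2/27)**2)*0 = (9 + 4/729)*0 = (6565/729)*0 = 0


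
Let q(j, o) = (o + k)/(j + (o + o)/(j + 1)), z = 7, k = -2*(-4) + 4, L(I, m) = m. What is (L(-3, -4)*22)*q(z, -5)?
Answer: -2464/23 ≈ -107.13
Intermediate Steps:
k = 12 (k = 8 + 4 = 12)
q(j, o) = (12 + o)/(j + 2*o/(1 + j)) (q(j, o) = (o + 12)/(j + (o + o)/(j + 1)) = (12 + o)/(j + (2*o)/(1 + j)) = (12 + o)/(j + 2*o/(1 + j)))
(L(-3, -4)*22)*q(z, -5) = (-4*22)*((12 - 5 + 12*7 + 7*(-5))/(7 + 7**2 + 2*(-5))) = -88*(12 - 5 + 84 - 35)/(7 + 49 - 10) = -88*56/46 = -44*56/23 = -88*28/23 = -2464/23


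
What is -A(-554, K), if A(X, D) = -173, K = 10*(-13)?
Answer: 173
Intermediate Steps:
K = -130
-A(-554, K) = -1*(-173) = 173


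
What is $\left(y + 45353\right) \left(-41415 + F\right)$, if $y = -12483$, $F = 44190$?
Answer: $91214250$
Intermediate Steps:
$\left(y + 45353\right) \left(-41415 + F\right) = \left(-12483 + 45353\right) \left(-41415 + 44190\right) = 32870 \cdot 2775 = 91214250$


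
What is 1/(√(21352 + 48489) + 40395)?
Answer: 40395/1631686184 - √69841/1631686184 ≈ 2.4595e-5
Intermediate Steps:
1/(√(21352 + 48489) + 40395) = 1/(√69841 + 40395) = 1/(40395 + √69841)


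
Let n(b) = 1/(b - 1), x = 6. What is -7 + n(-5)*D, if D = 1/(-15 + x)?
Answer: -377/54 ≈ -6.9815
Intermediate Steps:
n(b) = 1/(-1 + b)
D = -⅑ (D = 1/(-15 + 6) = 1/(-9) = -⅑ ≈ -0.11111)
-7 + n(-5)*D = -7 - ⅑/(-1 - 5) = -7 - ⅑/(-6) = -7 - ⅙*(-⅑) = -7 + 1/54 = -377/54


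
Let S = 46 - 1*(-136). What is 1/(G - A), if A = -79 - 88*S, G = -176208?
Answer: -1/160113 ≈ -6.2456e-6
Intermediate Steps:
S = 182 (S = 46 + 136 = 182)
A = -16095 (A = -79 - 88*182 = -79 - 16016 = -16095)
1/(G - A) = 1/(-176208 - 1*(-16095)) = 1/(-176208 + 16095) = 1/(-160113) = -1/160113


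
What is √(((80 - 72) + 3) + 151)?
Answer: 9*√2 ≈ 12.728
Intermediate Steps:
√(((80 - 72) + 3) + 151) = √((8 + 3) + 151) = √(11 + 151) = √162 = 9*√2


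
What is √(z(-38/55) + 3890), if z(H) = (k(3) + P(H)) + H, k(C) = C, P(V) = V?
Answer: √11772145/55 ≈ 62.383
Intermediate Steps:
z(H) = 3 + 2*H (z(H) = (3 + H) + H = 3 + 2*H)
√(z(-38/55) + 3890) = √((3 + 2*(-38/55)) + 3890) = √((3 - 76/55) + 3890) = √(89/55 + 3890) = √(214039/55) = √11772145/55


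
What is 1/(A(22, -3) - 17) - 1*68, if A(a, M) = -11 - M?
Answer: -1701/25 ≈ -68.040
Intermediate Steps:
1/(A(22, -3) - 17) - 1*68 = 1/((-11 - 1*(-3)) - 17) - 1*68 = 1/((-11 + 3) - 17) - 68 = 1/(-8 - 17) - 68 = 1/(-25) - 68 = -1/25 - 68 = -1701/25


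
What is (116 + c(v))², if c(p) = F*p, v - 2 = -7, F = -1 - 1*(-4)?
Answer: 10201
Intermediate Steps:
F = 3 (F = -1 + 4 = 3)
v = -5 (v = 2 - 7 = -5)
c(p) = 3*p
(116 + c(v))² = (116 + 3*(-5))² = (116 - 15)² = 101² = 10201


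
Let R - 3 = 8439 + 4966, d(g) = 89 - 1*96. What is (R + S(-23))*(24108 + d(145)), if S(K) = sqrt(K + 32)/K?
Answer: 7432290481/23 ≈ 3.2314e+8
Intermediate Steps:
d(g) = -7 (d(g) = 89 - 96 = -7)
S(K) = sqrt(32 + K)/K
R = 13408 (R = 3 + (8439 + 4966) = 3 + 13405 = 13408)
(R + S(-23))*(24108 + d(145)) = (13408 + sqrt(32 - 23)/(-23))*(24108 - 7) = (13408 - sqrt(9)/23)*24101 = (13408 - 1/23*3)*24101 = (13408 - 3/23)*24101 = (308381/23)*24101 = 7432290481/23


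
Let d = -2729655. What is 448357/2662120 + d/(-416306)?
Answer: 3726661438921/554128264360 ≈ 6.7253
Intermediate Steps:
448357/2662120 + d/(-416306) = 448357/2662120 - 2729655/(-416306) = 448357*(1/2662120) - 2729655*(-1/416306) = 448357/2662120 + 2729655/416306 = 3726661438921/554128264360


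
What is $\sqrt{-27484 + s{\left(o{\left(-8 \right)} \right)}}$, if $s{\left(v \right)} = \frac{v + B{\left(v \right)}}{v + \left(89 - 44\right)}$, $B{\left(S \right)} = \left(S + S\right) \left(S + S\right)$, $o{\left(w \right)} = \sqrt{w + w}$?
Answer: $\frac{2 \sqrt{-28623855507 + 222469 i}}{2041} \approx 0.00064426 + 165.79 i$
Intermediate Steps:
$o{\left(w \right)} = \sqrt{2} \sqrt{w}$ ($o{\left(w \right)} = \sqrt{2 w} = \sqrt{2} \sqrt{w}$)
$B{\left(S \right)} = 4 S^{2}$ ($B{\left(S \right)} = 2 S 2 S = 4 S^{2}$)
$s{\left(v \right)} = \frac{v + 4 v^{2}}{45 + v}$ ($s{\left(v \right)} = \frac{v + 4 v^{2}}{v + \left(89 - 44\right)} = \frac{v + 4 v^{2}}{v + 45} = \frac{v + 4 v^{2}}{45 + v}$)
$\sqrt{-27484 + s{\left(o{\left(-8 \right)} \right)}} = \sqrt{-27484 + \frac{\sqrt{2} \sqrt{-8} \left(1 + 4 \sqrt{2} \sqrt{-8}\right)}{45 + \sqrt{2} \sqrt{-8}}} = \sqrt{-27484 + \frac{\sqrt{2} \cdot 2 i \sqrt{2} \left(1 + 4 \sqrt{2} \cdot 2 i \sqrt{2}\right)}{45 + \sqrt{2} \cdot 2 i \sqrt{2}}} = \sqrt{-27484 + \frac{4 i \left(1 + 4 \cdot 4 i\right)}{45 + 4 i}} = \sqrt{-27484 + 4 i \frac{45 - 4 i}{2041} \left(1 + 16 i\right)} = \sqrt{-27484 + \frac{4 i \left(1 + 16 i\right) \left(45 - 4 i\right)}{2041}}$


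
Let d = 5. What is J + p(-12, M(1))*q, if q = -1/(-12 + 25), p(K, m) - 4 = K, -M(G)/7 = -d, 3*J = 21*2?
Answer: 190/13 ≈ 14.615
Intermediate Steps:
J = 14 (J = (21*2)/3 = (⅓)*42 = 14)
M(G) = 35 (M(G) = -(-7)*5 = -7*(-5) = 35)
p(K, m) = 4 + K
q = -1/13 ≈ -0.076923
J + p(-12, M(1))*q = 14 + (4 - 12)*(-1/13) = 14 - 8*(-1/13) = 14 + 8/13 = 190/13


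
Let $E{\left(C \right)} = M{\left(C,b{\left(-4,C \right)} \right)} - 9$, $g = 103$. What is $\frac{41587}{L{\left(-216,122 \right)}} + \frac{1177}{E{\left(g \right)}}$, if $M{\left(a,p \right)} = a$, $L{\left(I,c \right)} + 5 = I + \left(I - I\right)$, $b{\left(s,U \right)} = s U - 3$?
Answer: $- \frac{280697}{1598} \approx -175.66$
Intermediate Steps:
$b{\left(s,U \right)} = -3 + U s$ ($b{\left(s,U \right)} = U s - 3 = -3 + U s$)
$L{\left(I,c \right)} = -5 + I$ ($L{\left(I,c \right)} = -5 + \left(I + \left(I - I\right)\right) = -5 + \left(I + 0\right) = -5 + I$)
$E{\left(C \right)} = -9 + C$ ($E{\left(C \right)} = C - 9 = -9 + C$)
$\frac{41587}{L{\left(-216,122 \right)}} + \frac{1177}{E{\left(g \right)}} = \frac{41587}{-5 - 216} + \frac{1177}{-9 + 103} = \frac{41587}{-221} + \frac{1177}{94} = 41587 \left(- \frac{1}{221}\right) + 1177 \cdot \frac{1}{94} = - \frac{3199}{17} + \frac{1177}{94} = - \frac{280697}{1598}$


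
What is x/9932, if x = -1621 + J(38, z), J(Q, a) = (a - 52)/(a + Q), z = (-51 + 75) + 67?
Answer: -34845/213538 ≈ -0.16318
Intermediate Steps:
z = 91 (z = 24 + 67 = 91)
J(Q, a) = (-52 + a)/(Q + a)
x = -69690/43 (x = -1621 + (-52 + 91)/(38 + 91) = -1621 + 39/129 = -1621 + (1/129)*39 = -1621 + 13/43 = -69690/43 ≈ -1620.7)
x/9932 = -69690/43/9932 = -69690/43*1/9932 = -34845/213538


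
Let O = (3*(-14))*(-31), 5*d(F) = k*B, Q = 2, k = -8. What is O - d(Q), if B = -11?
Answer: 6422/5 ≈ 1284.4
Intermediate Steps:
d(F) = 88/5 (d(F) = (-8*(-11))/5 = (1/5)*88 = 88/5)
O = 1302 (O = -42*(-31) = 1302)
O - d(Q) = 1302 - 1*88/5 = 1302 - 88/5 = 6422/5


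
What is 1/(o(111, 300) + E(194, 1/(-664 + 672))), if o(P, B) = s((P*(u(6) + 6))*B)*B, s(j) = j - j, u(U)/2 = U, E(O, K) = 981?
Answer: 1/981 ≈ 0.0010194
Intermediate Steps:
u(U) = 2*U
s(j) = 0
o(P, B) = 0 (o(P, B) = 0*B = 0)
1/(o(111, 300) + E(194, 1/(-664 + 672))) = 1/(0 + 981) = 1/981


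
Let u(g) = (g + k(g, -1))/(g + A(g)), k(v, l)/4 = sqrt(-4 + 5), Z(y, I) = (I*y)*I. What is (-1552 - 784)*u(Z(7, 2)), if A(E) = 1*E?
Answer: -9344/7 ≈ -1334.9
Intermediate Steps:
Z(y, I) = y*I**2
k(v, l) = 4 (k(v, l) = 4*sqrt(-4 + 5) = 4*sqrt(1) = 4*1 = 4)
A(E) = E
u(g) = (4 + g)/(2*g) (u(g) = (g + 4)/(g + g) = (4 + g)/((2*g)) = (4 + g)*(1/(2*g)) = (4 + g)/(2*g))
(-1552 - 784)*u(Z(7, 2)) = (-1552 - 784)*((4 + 7*2**2)/(2*((7*2**2)))) = -1168*(4 + 7*4)/(7*4) = -1168*(4 + 28)/28 = -1168*32/28 = -2336*4/7 = -9344/7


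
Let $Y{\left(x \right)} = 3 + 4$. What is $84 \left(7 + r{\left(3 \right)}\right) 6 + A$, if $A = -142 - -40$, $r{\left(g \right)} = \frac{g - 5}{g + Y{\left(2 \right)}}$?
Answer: $\frac{16626}{5} \approx 3325.2$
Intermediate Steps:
$Y{\left(x \right)} = 7$
$r{\left(g \right)} = \frac{-5 + g}{7 + g}$ ($r{\left(g \right)} = \frac{g - 5}{g + 7} = \frac{-5 + g}{7 + g}$)
$A = -102$ ($A = -142 + 40 = -102$)
$84 \left(7 + r{\left(3 \right)}\right) 6 + A = 84 \left(7 + \frac{-5 + 3}{7 + 3}\right) 6 - 102 = 84 \left(7 + \frac{1}{10} \left(-2\right)\right) 6 - 102 = 84 \left(7 - \frac{1}{5}\right) 6 - 102 = 84 \cdot \frac{34}{5} \cdot 6 - 102 = 84 \cdot \frac{204}{5} - 102 = \frac{17136}{5} - 102 = \frac{16626}{5}$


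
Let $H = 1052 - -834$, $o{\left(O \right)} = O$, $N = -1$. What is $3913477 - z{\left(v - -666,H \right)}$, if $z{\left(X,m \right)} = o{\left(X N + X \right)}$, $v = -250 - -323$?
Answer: $3913477$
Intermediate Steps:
$v = 73$ ($v = -250 + 323 = 73$)
$H = 1886$ ($H = 1052 + 834 = 1886$)
$z{\left(X,m \right)} = 0$ ($z{\left(X,m \right)} = X \left(-1\right) + X = - X + X = 0$)
$3913477 - z{\left(v - -666,H \right)} = 3913477 - 0 = 3913477 + 0 = 3913477$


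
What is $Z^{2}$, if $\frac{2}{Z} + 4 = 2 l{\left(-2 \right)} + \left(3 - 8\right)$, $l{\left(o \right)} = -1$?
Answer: $\frac{4}{121} \approx 0.033058$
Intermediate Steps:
$Z = - \frac{2}{11}$ ($Z = \frac{2}{-4 + \left(2 \left(-1\right) + \left(3 - 8\right)\right)} = \frac{2}{-4 + \left(-2 + \left(3 - 8\right)\right)} = \frac{2}{-4 - 7} = \frac{2}{-11} = 2 \left(- \frac{1}{11}\right) = - \frac{2}{11} \approx -0.18182$)
$Z^{2} = \left(- \frac{2}{11}\right)^{2} = \frac{4}{121}$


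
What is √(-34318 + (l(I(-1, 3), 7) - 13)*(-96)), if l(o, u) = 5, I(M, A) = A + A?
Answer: 5*I*√1342 ≈ 183.17*I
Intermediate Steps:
I(M, A) = 2*A
√(-34318 + (l(I(-1, 3), 7) - 13)*(-96)) = √(-34318 + (5 - 13)*(-96)) = √(-34318 - 8*(-96)) = √(-34318 + 768) = √(-33550) = 5*I*√1342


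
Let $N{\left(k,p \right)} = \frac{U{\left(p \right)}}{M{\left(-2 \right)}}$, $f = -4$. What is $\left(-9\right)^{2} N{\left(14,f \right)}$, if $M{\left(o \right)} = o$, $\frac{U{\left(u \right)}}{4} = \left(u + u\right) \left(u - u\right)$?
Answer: $0$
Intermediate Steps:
$U{\left(u \right)} = 0$ ($U{\left(u \right)} = 4 \left(u + u\right) \left(u - u\right) = 4 \cdot 2 u 0 = 4 \cdot 0 = 0$)
$N{\left(k,p \right)} = 0$ ($N{\left(k,p \right)} = \frac{0}{-2} = 0 \left(- \frac{1}{2}\right) = 0$)
$\left(-9\right)^{2} N{\left(14,f \right)} = \left(-9\right)^{2} \cdot 0 = 81 \cdot 0 = 0$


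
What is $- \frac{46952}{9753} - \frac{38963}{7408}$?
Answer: $- \frac{727826555}{72250224} \approx -10.074$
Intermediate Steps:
$- \frac{46952}{9753} - \frac{38963}{7408} = - \frac{727826555}{72250224}$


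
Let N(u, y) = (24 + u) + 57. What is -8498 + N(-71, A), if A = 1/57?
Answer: -8488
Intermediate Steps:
A = 1/57 ≈ 0.017544
N(u, y) = 81 + u
-8498 + N(-71, A) = -8498 + (81 - 71) = -8498 + 10 = -8488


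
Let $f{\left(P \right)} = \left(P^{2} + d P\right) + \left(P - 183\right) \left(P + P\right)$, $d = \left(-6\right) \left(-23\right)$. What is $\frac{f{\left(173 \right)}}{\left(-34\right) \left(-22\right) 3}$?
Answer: $\frac{16781}{748} \approx 22.434$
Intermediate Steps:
$d = 138$
$f{\left(P \right)} = P^{2} + 138 P + 2 P \left(-183 + P\right)$ ($f{\left(P \right)} = \left(P^{2} + 138 P\right) + \left(P - 183\right) \left(P + P\right) = \left(P^{2} + 138 P\right) + \left(-183 + P\right) 2 P = \left(P^{2} + 138 P\right) + 2 P \left(-183 + P\right) = P^{2} + 138 P + 2 P \left(-183 + P\right)$)
$\frac{f{\left(173 \right)}}{\left(-34\right) \left(-22\right) 3} = \frac{3 \cdot 173 \left(-76 + 173\right)}{\left(-34\right) \left(-22\right) 3} = \frac{3 \cdot 173 \cdot 97}{748 \cdot 3} = \frac{50343}{2244} = 50343 \cdot \frac{1}{2244} = \frac{16781}{748}$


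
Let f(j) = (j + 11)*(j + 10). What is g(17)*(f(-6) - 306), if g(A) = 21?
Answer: -6006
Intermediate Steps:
f(j) = (10 + j)*(11 + j) (f(j) = (11 + j)*(10 + j) = (10 + j)*(11 + j))
g(17)*(f(-6) - 306) = 21*((110 + (-6)**2 + 21*(-6)) - 306) = 21*((110 + 36 - 126) - 306) = 21*(20 - 306) = 21*(-286) = -6006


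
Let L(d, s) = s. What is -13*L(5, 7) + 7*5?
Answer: -56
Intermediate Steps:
-13*L(5, 7) + 7*5 = -13*7 + 7*5 = -91 + 35 = -56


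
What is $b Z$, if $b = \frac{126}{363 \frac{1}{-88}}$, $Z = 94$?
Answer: $- \frac{31584}{11} \approx -2871.3$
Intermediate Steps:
$b = - \frac{336}{11}$ ($b = \frac{126}{363 \left(- \frac{1}{88}\right)} = \frac{126}{- \frac{33}{8}} = 126 \left(- \frac{8}{33}\right) = - \frac{336}{11} \approx -30.545$)
$b Z = \left(- \frac{336}{11}\right) 94 = - \frac{31584}{11}$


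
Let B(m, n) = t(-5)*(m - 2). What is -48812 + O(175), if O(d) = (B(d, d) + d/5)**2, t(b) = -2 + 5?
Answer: 258104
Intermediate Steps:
t(b) = 3
B(m, n) = -6 + 3*m (B(m, n) = 3*(m - 2) = 3*(-2 + m) = -6 + 3*m)
O(d) = (-6 + 16*d/5)**2 (O(d) = ((-6 + 3*d) + d/5)**2 = (-6 + 16*d/5)**2)
-48812 + O(175) = -48812 + 4*(-15 + 8*175)**2/25 = -48812 + 4*(-15 + 1400)**2/25 = -48812 + (4/25)*1385**2 = -48812 + (4/25)*1918225 = -48812 + 306916 = 258104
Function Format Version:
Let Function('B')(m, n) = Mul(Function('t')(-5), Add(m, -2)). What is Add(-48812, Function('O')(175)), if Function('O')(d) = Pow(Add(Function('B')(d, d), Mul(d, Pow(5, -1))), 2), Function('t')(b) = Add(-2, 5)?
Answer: 258104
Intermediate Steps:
Function('t')(b) = 3
Function('B')(m, n) = Add(-6, Mul(3, m)) (Function('B')(m, n) = Mul(3, Add(m, -2)) = Mul(3, Add(-2, m)) = Add(-6, Mul(3, m)))
Function('O')(d) = Pow(Add(-6, Mul(Rational(16, 5), d)), 2) (Function('O')(d) = Pow(Add(Add(-6, Mul(3, d)), Mul(d, Pow(5, -1))), 2) = Pow(Add(Add(-6, Mul(3, d)), Mul(d, Rational(1, 5))), 2) = Pow(Add(Add(-6, Mul(3, d)), Mul(Rational(1, 5), d)), 2) = Pow(Add(-6, Mul(Rational(16, 5), d)), 2))
Add(-48812, Function('O')(175)) = Add(-48812, Mul(Rational(4, 25), Pow(Add(-15, Mul(8, 175)), 2))) = Add(-48812, Mul(Rational(4, 25), Pow(Add(-15, 1400), 2))) = Add(-48812, Mul(Rational(4, 25), Pow(1385, 2))) = Add(-48812, Mul(Rational(4, 25), 1918225)) = Add(-48812, 306916) = 258104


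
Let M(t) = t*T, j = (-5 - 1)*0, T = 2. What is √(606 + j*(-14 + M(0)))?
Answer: √606 ≈ 24.617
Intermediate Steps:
j = 0 (j = -6*0 = 0)
M(t) = 2*t (M(t) = t*2 = 2*t)
√(606 + j*(-14 + M(0))) = √(606 + 0*(-14 + 2*0)) = √(606 + 0*(-14 + 0)) = √(606 + 0*(-14)) = √(606 + 0) = √606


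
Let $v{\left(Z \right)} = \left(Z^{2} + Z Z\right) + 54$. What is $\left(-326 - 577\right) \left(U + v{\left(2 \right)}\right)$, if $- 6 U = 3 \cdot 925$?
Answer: $\frac{723303}{2} \approx 3.6165 \cdot 10^{5}$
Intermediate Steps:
$v{\left(Z \right)} = 54 + 2 Z^{2}$ ($v{\left(Z \right)} = \left(Z^{2} + Z^{2}\right) + 54 = 2 Z^{2} + 54 = 54 + 2 Z^{2}$)
$U = - \frac{925}{2}$ ($U = - \frac{3 \cdot 925}{6} = \left(- \frac{1}{6}\right) 2775 = - \frac{925}{2} \approx -462.5$)
$\left(-326 - 577\right) \left(U + v{\left(2 \right)}\right) = \left(-326 - 577\right) \left(- \frac{925}{2} + \left(54 + 2 \cdot 2^{2}\right)\right) = - 903 \left(- \frac{925}{2} + \left(54 + 2 \cdot 4\right)\right) = - 903 \left(- \frac{925}{2} + \left(54 + 8\right)\right) = - 903 \left(- \frac{925}{2} + 62\right) = \left(-903\right) \left(- \frac{801}{2}\right) = \frac{723303}{2}$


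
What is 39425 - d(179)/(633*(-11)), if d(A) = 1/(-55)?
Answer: 15098395124/382965 ≈ 39425.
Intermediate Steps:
d(A) = -1/55
39425 - d(179)/(633*(-11)) = 39425 - (-1)/(55*(633*(-11))) = 39425 - (-1)/(55*(-6963)) = 39425 - (-1)*(-1)/(55*6963) = 39425 - 1*1/382965 = 39425 - 1/382965 = 15098395124/382965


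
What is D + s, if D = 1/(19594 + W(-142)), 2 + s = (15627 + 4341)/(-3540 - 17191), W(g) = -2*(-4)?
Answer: -1204130129/406369062 ≈ -2.9631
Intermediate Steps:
W(g) = 8
s = -61430/20731 (s = -2 + (15627 + 4341)/(-3540 - 17191) = -2 + 19968/(-20731) = -2 + 19968*(-1/20731) = -2 - 19968/20731 = -61430/20731 ≈ -2.9632)
D = 1/19602 (D = 1/(19594 + 8) = 1/19602 ≈ 5.1015e-5)
D + s = 1/19602 - 61430/20731 = -1204130129/406369062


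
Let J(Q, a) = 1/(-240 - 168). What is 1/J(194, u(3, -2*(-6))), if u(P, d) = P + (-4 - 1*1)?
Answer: -408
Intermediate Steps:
u(P, d) = -5 + P (u(P, d) = P + (-4 - 1) = P - 5 = -5 + P)
J(Q, a) = -1/408 (J(Q, a) = 1/(-408) = -1/408)
1/J(194, u(3, -2*(-6))) = 1/(-1/408) = -408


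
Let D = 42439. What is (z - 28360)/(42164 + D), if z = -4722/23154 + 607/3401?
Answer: -124069997138/370122868259 ≈ -0.33521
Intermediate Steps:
z = -334174/13124459 (z = -4722*1/23154 + 607*(1/3401) = -787/3859 + 607/3401 = -334174/13124459 ≈ -0.025462)
(z - 28360)/(42164 + D) = (-334174/13124459 - 28360)/(42164 + 42439) = -372209991414/13124459/84603 = -372209991414/13124459*1/84603 = -124069997138/370122868259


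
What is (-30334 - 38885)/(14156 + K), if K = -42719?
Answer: 23073/9521 ≈ 2.4234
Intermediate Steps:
(-30334 - 38885)/(14156 + K) = (-30334 - 38885)/(14156 - 42719) = -69219/(-28563) = -69219*(-1/28563) = 23073/9521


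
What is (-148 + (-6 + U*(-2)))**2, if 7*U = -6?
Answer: 1136356/49 ≈ 23191.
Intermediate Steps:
U = -6/7 (U = (1/7)*(-6) = -6/7 ≈ -0.85714)
(-148 + (-6 + U*(-2)))**2 = (-148 + (-6 - 6/7*(-2)))**2 = (-148 + (-6 + 12/7))**2 = (-148 - 30/7)**2 = (-1066/7)**2 = 1136356/49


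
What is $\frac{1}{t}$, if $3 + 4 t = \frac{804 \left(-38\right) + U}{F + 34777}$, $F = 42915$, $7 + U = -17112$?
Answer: $- \frac{310768}{280747} \approx -1.1069$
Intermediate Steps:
$U = -17119$ ($U = -7 - 17112 = -17119$)
$t = - \frac{280747}{310768}$ ($t = - \frac{3}{4} + \frac{\left(804 \left(-38\right) - 17119\right) \frac{1}{42915 + 34777}}{4} = - \frac{3}{4} + \frac{\left(-30552 - 17119\right) \frac{1}{77692}}{4} = - \frac{3}{4} + \frac{\left(-47671\right) \frac{1}{77692}}{4} = - \frac{3}{4} + \frac{1}{4} \left(- \frac{47671}{77692}\right) = - \frac{3}{4} - \frac{47671}{310768} = - \frac{280747}{310768} \approx -0.9034$)
$\frac{1}{t} = \frac{1}{- \frac{280747}{310768}} = - \frac{310768}{280747}$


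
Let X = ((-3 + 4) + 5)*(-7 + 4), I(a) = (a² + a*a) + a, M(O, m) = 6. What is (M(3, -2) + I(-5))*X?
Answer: -918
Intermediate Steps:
I(a) = a + 2*a² (I(a) = (a² + a²) + a = 2*a² + a = a + 2*a²)
X = -18 (X = (1 + 5)*(-3) = 6*(-3) = -18)
(M(3, -2) + I(-5))*X = (6 - 5*(1 + 2*(-5)))*(-18) = (6 - 5*(1 - 10))*(-18) = (6 - 5*(-9))*(-18) = (6 + 45)*(-18) = 51*(-18) = -918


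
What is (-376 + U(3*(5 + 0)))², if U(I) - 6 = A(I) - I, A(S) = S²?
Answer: 25600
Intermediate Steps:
U(I) = 6 + I² - I (U(I) = 6 + (I² - I) = 6 + I² - I)
(-376 + U(3*(5 + 0)))² = (-376 + (6 + (3*(5 + 0))² - 3*(5 + 0)))² = (-376 + (6 + (3*5)² - 3*5))² = (-376 + (6 + 15² - 1*15))² = (-376 + (6 + 225 - 15))² = (-376 + 216)² = (-160)² = 25600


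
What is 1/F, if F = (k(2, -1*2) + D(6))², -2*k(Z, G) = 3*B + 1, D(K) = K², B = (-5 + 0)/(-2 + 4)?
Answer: 16/24649 ≈ 0.00064911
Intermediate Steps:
B = -5/2 ≈ -2.5000
k(Z, G) = 13/4 (k(Z, G) = -(3*(-5/2) + 1)/2 = -(-15/2 + 1)/2 = -½*(-13/2) = 13/4)
F = 24649/16 (F = (13/4 + 6²)² = (13/4 + 36)² = (157/4)² = 24649/16 ≈ 1540.6)
1/F = 1/(24649/16) = 16/24649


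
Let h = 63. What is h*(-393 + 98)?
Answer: -18585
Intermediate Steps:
h*(-393 + 98) = 63*(-393 + 98) = 63*(-295) = -18585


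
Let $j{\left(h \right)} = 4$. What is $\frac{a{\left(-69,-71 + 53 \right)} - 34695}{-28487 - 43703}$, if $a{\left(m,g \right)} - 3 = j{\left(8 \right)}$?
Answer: $\frac{17344}{36095} \approx 0.48051$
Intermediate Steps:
$a{\left(m,g \right)} = 7$ ($a{\left(m,g \right)} = 3 + 4 = 7$)
$\frac{a{\left(-69,-71 + 53 \right)} - 34695}{-28487 - 43703} = \frac{7 - 34695}{-28487 - 43703} = - \frac{34688}{-72190} = \left(-34688\right) \left(- \frac{1}{72190}\right) = \frac{17344}{36095}$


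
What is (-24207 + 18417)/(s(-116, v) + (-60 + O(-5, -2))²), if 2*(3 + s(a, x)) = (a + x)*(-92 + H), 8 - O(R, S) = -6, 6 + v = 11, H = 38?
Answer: -579/511 ≈ -1.1331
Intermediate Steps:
v = 5 (v = -6 + 11 = 5)
O(R, S) = 14 (O(R, S) = 8 - 1*(-6) = 8 + 6 = 14)
s(a, x) = -3 - 27*a - 27*x (s(a, x) = -3 + ((a + x)*(-92 + 38))/2 = -3 + ((a + x)*(-54))/2 = -3 + (-54*a - 54*x)/2 = -3 + (-27*a - 27*x) = -3 - 27*a - 27*x)
(-24207 + 18417)/(s(-116, v) + (-60 + O(-5, -2))²) = (-24207 + 18417)/((-3 - 27*(-116) - 27*5) + (-60 + 14)²) = -5790/((-3 + 3132 - 135) + (-46)²) = -5790/(2994 + 2116) = -5790/5110 = -5790*1/5110 = -579/511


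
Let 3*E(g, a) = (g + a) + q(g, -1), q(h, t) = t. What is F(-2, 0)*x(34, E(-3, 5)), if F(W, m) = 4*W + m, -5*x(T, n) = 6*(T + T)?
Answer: 3264/5 ≈ 652.80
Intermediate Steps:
E(g, a) = -1/3 + a/3 + g/3 (E(g, a) = ((g + a) - 1)/3 = ((a + g) - 1)/3 = (-1 + a + g)/3 = -1/3 + a/3 + g/3)
x(T, n) = -12*T/5 (x(T, n) = -6*(T + T)/5 = -6*2*T/5 = -12*T/5)
F(W, m) = m + 4*W
F(-2, 0)*x(34, E(-3, 5)) = (0 + 4*(-2))*(-12/5*34) = (0 - 8)*(-408/5) = -8*(-408/5) = 3264/5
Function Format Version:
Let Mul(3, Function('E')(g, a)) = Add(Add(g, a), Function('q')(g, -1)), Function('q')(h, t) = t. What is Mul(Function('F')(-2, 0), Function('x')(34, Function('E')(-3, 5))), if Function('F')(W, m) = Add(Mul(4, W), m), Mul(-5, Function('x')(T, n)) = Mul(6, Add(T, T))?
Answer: Rational(3264, 5) ≈ 652.80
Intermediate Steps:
Function('E')(g, a) = Add(Rational(-1, 3), Mul(Rational(1, 3), a), Mul(Rational(1, 3), g)) (Function('E')(g, a) = Mul(Rational(1, 3), Add(Add(g, a), -1)) = Mul(Rational(1, 3), Add(Add(a, g), -1)) = Mul(Rational(1, 3), Add(-1, a, g)) = Add(Rational(-1, 3), Mul(Rational(1, 3), a), Mul(Rational(1, 3), g)))
Function('x')(T, n) = Mul(Rational(-12, 5), T) (Function('x')(T, n) = Mul(Rational(-1, 5), Mul(6, Add(T, T))) = Mul(Rational(-1, 5), Mul(6, Mul(2, T))) = Mul(Rational(-1, 5), Mul(12, T)) = Mul(Rational(-12, 5), T))
Function('F')(W, m) = Add(m, Mul(4, W))
Mul(Function('F')(-2, 0), Function('x')(34, Function('E')(-3, 5))) = Mul(Add(0, Mul(4, -2)), Mul(Rational(-12, 5), 34)) = Mul(Add(0, -8), Rational(-408, 5)) = Mul(-8, Rational(-408, 5)) = Rational(3264, 5)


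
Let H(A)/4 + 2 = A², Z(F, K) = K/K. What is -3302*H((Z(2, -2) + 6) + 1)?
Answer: -818896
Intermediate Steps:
Z(F, K) = 1
H(A) = -8 + 4*A²
-3302*H((Z(2, -2) + 6) + 1) = -3302*(-8 + 4*((1 + 6) + 1)²) = -3302*(-8 + 4*(7 + 1)²) = -3302*(-8 + 4*8²) = -3302*(-8 + 4*64) = -3302*(-8 + 256) = -3302*248 = -818896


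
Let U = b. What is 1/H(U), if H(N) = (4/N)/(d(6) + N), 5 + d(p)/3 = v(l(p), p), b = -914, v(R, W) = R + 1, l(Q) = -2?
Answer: 212962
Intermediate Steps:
v(R, W) = 1 + R
d(p) = -18 (d(p) = -15 + 3*(1 - 2) = -15 + 3*(-1) = -15 - 3 = -18)
U = -914
H(N) = 4/(N*(-18 + N)) (H(N) = (4/N)/(-18 + N) = 4/(N*(-18 + N)))
1/H(U) = 1/(4/(-914*(-18 - 914))) = 1/(4*(-1/914)/(-932)) = 1/(4*(-1/914)*(-1/932)) = 1/(1/212962) = 212962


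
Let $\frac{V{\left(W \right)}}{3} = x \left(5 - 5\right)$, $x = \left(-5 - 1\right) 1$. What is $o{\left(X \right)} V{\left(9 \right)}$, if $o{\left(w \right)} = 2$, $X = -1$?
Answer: $0$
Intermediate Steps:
$x = -6$ ($x = \left(-6\right) 1 = -6$)
$V{\left(W \right)} = 0$ ($V{\left(W \right)} = 3 \left(- 6 \left(5 - 5\right)\right) = 3 \left(\left(-6\right) 0\right) = 3 \cdot 0 = 0$)
$o{\left(X \right)} V{\left(9 \right)} = 2 \cdot 0 = 0$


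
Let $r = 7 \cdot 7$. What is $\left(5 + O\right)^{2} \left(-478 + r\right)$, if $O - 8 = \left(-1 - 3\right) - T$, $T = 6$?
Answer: $-3861$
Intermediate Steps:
$r = 49$
$O = -2$ ($O = 8 - 10 = -2$)
$\left(5 + O\right)^{2} \left(-478 + r\right) = \left(5 - 2\right)^{2} \left(-478 + 49\right) = 3^{2} \left(-429\right) = 9 \left(-429\right) = -3861$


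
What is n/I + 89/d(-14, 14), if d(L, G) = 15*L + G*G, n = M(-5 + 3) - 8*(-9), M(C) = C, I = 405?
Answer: -7013/1134 ≈ -6.1843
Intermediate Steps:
n = 70 (n = (-5 + 3) - 8*(-9) = -2 + 72 = 70)
d(L, G) = G**2 + 15*L (d(L, G) = 15*L + G**2 = G**2 + 15*L)
n/I + 89/d(-14, 14) = 70/405 + 89/(14**2 + 15*(-14)) = 70*(1/405) + 89/(196 - 210) = 14/81 + 89/(-14) = 14/81 + 89*(-1/14) = 14/81 - 89/14 = -7013/1134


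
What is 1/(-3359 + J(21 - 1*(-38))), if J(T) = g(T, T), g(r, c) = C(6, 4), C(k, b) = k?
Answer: -1/3353 ≈ -0.00029824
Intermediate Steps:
g(r, c) = 6
J(T) = 6
1/(-3359 + J(21 - 1*(-38))) = 1/(-3359 + 6) = 1/(-3353) = -1/3353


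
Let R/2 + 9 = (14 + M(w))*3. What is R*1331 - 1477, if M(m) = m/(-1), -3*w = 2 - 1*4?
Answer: 81045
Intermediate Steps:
w = ⅔ (w = -(2 - 1*4)/3 = -(2 - 4)/3 = -⅓*(-2) = ⅔ ≈ 0.66667)
M(m) = -m (M(m) = m*(-1) = -m)
R = 62 (R = -18 + 2*((14 - 1*⅔)*3) = -18 + 2*((14 - ⅔)*3) = -18 + 2*((40/3)*3) = -18 + 2*40 = -18 + 80 = 62)
R*1331 - 1477 = 62*1331 - 1477 = 82522 - 1477 = 81045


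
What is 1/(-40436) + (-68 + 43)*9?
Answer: -9098101/40436 ≈ -225.00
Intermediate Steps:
1/(-40436) + (-68 + 43)*9 = -1/40436 - 25*9 = -1/40436 - 225 = -9098101/40436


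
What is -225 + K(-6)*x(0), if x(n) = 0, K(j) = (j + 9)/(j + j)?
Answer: -225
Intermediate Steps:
K(j) = (9 + j)/(2*j) (K(j) = (9 + j)/((2*j)) = (9 + j)*(1/(2*j)) = (9 + j)/(2*j))
-225 + K(-6)*x(0) = -225 + ((½)*(9 - 6)/(-6))*0 = -225 + ((½)*(-⅙)*3)*0 = -225 - ¼*0 = -225 + 0 = -225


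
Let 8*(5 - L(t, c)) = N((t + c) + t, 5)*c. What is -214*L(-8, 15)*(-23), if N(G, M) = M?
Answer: -86135/4 ≈ -21534.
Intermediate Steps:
L(t, c) = 5 - 5*c/8
-214*L(-8, 15)*(-23) = -214*(5 - 5/8*15)*(-23) = -214*(5 - 75/8)*(-23) = -214*(-35/8)*(-23) = (3745/4)*(-23) = -86135/4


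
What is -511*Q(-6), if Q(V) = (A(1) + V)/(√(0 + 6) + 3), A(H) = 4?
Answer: 1022 - 1022*√6/3 ≈ 187.54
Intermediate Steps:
Q(V) = (4 + V)/(3 + √6) (Q(V) = (4 + V)/(√(0 + 6) + 3) = (4 + V)/(√6 + 3) = (4 + V)/(3 + √6))
-511*Q(-6) = -511*(4 - 6 - 4*√6/3 - ⅓*(-6)*√6) = -511*(4 - 6 - 4*√6/3 + 2*√6) = -511*(-2 + 2*√6/3) = 1022 - 1022*√6/3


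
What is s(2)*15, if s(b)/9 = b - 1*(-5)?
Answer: 945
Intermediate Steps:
s(b) = 45 + 9*b (s(b) = 9*(b - 1*(-5)) = 9*(b + 5) = 9*(5 + b) = 45 + 9*b)
s(2)*15 = (45 + 9*2)*15 = (45 + 18)*15 = 63*15 = 945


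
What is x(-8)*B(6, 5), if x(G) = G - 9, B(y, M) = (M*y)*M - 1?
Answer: -2533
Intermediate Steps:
B(y, M) = -1 + y*M**2 (B(y, M) = y*M**2 - 1 = -1 + y*M**2)
x(G) = -9 + G
x(-8)*B(6, 5) = (-9 - 8)*(-1 + 6*5**2) = -17*(-1 + 6*25) = -17*(-1 + 150) = -17*149 = -2533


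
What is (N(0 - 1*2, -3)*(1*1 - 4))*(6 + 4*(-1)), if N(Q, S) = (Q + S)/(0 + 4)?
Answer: 15/2 ≈ 7.5000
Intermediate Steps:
N(Q, S) = Q/4 + S/4 (N(Q, S) = (Q + S)/4 = (Q + S)*(¼) = Q/4 + S/4)
(N(0 - 1*2, -3)*(1*1 - 4))*(6 + 4*(-1)) = (((0 - 1*2)/4 + (¼)*(-3))*(1*1 - 4))*(6 + 4*(-1)) = (((0 - 2)/4 - ¾)*(1 - 4))*(6 - 4) = (((¼)*(-2) - ¾)*(-3))*2 = ((-½ - ¾)*(-3))*2 = -5/4*(-3)*2 = (15/4)*2 = 15/2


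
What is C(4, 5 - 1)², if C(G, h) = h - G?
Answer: 0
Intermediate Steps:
C(4, 5 - 1)² = ((5 - 1) - 1*4)² = (4 - 4)² = 0² = 0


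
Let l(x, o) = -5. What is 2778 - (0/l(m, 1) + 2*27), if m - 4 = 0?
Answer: 2724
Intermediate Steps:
m = 4 (m = 4 + 0 = 4)
2778 - (0/l(m, 1) + 2*27) = 2778 - (0/(-5) + 2*27) = 2778 - (0*(-1/5) + 54) = 2778 - (0 + 54) = 2778 - 1*54 = 2778 - 54 = 2724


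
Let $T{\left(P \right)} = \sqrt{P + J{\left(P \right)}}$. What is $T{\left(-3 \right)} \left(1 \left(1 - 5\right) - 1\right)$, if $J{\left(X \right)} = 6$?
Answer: $- 5 \sqrt{3} \approx -8.6602$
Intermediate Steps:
$T{\left(P \right)} = \sqrt{6 + P}$ ($T{\left(P \right)} = \sqrt{P + 6} = \sqrt{6 + P}$)
$T{\left(-3 \right)} \left(1 \left(1 - 5\right) - 1\right) = \sqrt{6 - 3} \left(1 \left(1 - 5\right) - 1\right) = \sqrt{3} \left(1 \left(1 - 5\right) - 1\right) = \sqrt{3} \left(1 \left(-4\right) - 1\right) = \sqrt{3} \left(-4 - 1\right) = \sqrt{3} \left(-5\right) = - 5 \sqrt{3}$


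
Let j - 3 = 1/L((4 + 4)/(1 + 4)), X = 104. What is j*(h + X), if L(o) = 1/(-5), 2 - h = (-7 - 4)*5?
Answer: -322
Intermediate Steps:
h = 57 (h = 2 - (-7 - 4)*5 = 2 - (-11)*5 = 2 - 1*(-55) = 2 + 55 = 57)
L(o) = -⅕
j = -2 (j = 3 + 1/(-⅕) = 3 - 5 = -2)
j*(h + X) = -2*(57 + 104) = -2*161 = -322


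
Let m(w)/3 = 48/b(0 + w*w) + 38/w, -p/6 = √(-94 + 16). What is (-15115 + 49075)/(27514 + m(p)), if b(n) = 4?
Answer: 3840876000/3115905019 - 33960*I*√78/3115905019 ≈ 1.2327 - 9.6257e-5*I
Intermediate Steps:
p = -6*I*√78 (p = -6*√(-94 + 16) = -6*I*√78 ≈ -52.991*I)
m(w) = 36 + 114/w (m(w) = 3*(48/4 + 38/w) = 3*(48*(¼) + 38/w) = 3*(12 + 38/w) = 36 + 114/w)
(-15115 + 49075)/(27514 + m(p)) = (-15115 + 49075)/(27514 + (36 + 114/((-6*I*√78)))) = 33960/(27514 + (36 + 114*(I*√78/468))) = 33960/(27514 + (36 + 19*I*√78/78)) = 33960/(27550 + 19*I*√78/78)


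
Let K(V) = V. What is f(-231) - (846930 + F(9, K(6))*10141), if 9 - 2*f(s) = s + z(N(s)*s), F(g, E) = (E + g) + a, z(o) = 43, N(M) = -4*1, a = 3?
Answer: -2058739/2 ≈ -1.0294e+6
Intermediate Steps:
N(M) = -4
F(g, E) = 3 + E + g (F(g, E) = (E + g) + 3 = 3 + E + g)
f(s) = -17 - s/2 (f(s) = 9/2 - (s + 43)/2 = 9/2 - (43 + s)/2 = 9/2 + (-43/2 - s/2) = -17 - s/2)
f(-231) - (846930 + F(9, K(6))*10141) = (-17 - 1/2*(-231)) - (846930 + (3 + 6 + 9)*10141) = (-17 + 231/2) - (846930 + 18*10141) = 197/2 - (846930 + 182538) = 197/2 - 1*1029468 = 197/2 - 1029468 = -2058739/2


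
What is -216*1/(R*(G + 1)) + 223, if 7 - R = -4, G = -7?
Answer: 2489/11 ≈ 226.27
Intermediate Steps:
R = 11 (R = 7 - 1*(-4) = 7 + 4 = 11)
-216*1/(R*(G + 1)) + 223 = -216*1/(11*(-7 + 1)) + 223 = -216/(11*(-6)) + 223 = -216/(-66) + 223 = -216*(-1/66) + 223 = 36/11 + 223 = 2489/11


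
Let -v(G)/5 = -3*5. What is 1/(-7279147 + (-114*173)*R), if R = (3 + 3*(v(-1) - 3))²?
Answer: -1/953165989 ≈ -1.0491e-9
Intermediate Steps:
v(G) = 75 (v(G) = -(-15)*5 = -5*(-15) = 75)
R = 47961 (R = (3 + 3*(75 - 3))² = (3 + 3*72)² = (3 + 216)² = 219² = 47961)
1/(-7279147 + (-114*173)*R) = 1/(-7279147 - 114*173*47961) = 1/(-7279147 - 19722*47961) = 1/(-7279147 - 945886842) = 1/(-953165989) = -1/953165989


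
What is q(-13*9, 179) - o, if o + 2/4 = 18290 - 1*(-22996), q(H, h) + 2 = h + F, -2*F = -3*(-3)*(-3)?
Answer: -41095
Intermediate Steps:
F = 27/2 (F = -(-3*(-3))*(-3)/2 = -9*(-3)/2 = -½*(-27) = 27/2 ≈ 13.500)
q(H, h) = 23/2 + h (q(H, h) = -2 + (h + 27/2) = -2 + (27/2 + h) = 23/2 + h)
o = 82571/2 (o = -½ + (18290 - 1*(-22996)) = -½ + (18290 + 22996) = -½ + 41286 = 82571/2 ≈ 41286.)
q(-13*9, 179) - o = (23/2 + 179) - 1*82571/2 = 381/2 - 82571/2 = -41095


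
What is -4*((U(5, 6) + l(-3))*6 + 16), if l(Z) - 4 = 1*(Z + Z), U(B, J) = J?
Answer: -160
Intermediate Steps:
l(Z) = 4 + 2*Z (l(Z) = 4 + 1*(Z + Z) = 4 + 1*(2*Z) = 4 + 2*Z)
-4*((U(5, 6) + l(-3))*6 + 16) = -4*((6 + (4 + 2*(-3)))*6 + 16) = -4*((6 + (4 - 6))*6 + 16) = -4*((6 - 2)*6 + 16) = -4*(4*6 + 16) = -4*(24 + 16) = -4*40 = -160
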